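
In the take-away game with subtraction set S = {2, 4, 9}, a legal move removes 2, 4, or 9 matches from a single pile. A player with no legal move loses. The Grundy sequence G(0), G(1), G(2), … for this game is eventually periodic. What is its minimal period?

G(0) = 0
G(1) = mex{} = 0
G(2) = mex{0} = 1
G(3) = mex{0} = 1
G(4) = mex{1,0} = 2
G(5) = mex{1,0} = 2
G(6) = mex{2,1} = 0
G(7) = mex{2,1} = 0
G(8) = mex{0,2} = 1
G(9) = mex{0,2,0} = 1
G(10) = mex{1,0,0} = 2
G(11) = mex{1,0,1} = 2
G(12) = mex{2,1,1} = 0
G(13) = mex{2,1,2} = 0
G(14) = mex{0,2,2} = 1
G(15) = mex{0,2,0} = 1
G(16) = mex{1,0,0} = 2
G(n+6) = G(n) holds for n = 0,…,8 (a full window of length max(S) = 9), so the sequence is purely periodic with period 6.

6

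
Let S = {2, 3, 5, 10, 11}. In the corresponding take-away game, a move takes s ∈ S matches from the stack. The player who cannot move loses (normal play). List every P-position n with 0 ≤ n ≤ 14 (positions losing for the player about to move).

n :  0  1  2  3  4  5  6  7  8  9 10 11 12 13 14
G :  0  0  1  1  2  2  3  0  0  1  1  2  2  3  0
P-positions are exactly the n with G(n) = 0.

0, 1, 7, 8, 14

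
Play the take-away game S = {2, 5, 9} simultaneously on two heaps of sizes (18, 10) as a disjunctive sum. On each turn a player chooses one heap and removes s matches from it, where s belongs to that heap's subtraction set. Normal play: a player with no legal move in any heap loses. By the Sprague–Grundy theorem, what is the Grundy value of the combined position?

All heaps use S = {2, 5, 9}:
n :  0  1  2  3  4  5  6  7  8  9 10 11 12 13 14 15 16 17 18
G :  0  0  1  1  0  2  1  0  0  1  1  0  2  1  0  0  1  1  0
Heap A: G(18) = 0.
Heap B: G(10) = 1.
Combined Grundy value = 0 ⊕ 1 = 1.

1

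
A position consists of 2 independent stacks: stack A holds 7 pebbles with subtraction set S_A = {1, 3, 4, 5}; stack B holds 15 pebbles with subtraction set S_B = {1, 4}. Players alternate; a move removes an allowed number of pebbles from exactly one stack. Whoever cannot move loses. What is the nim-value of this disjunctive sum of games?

Stack A, S = {1, 3, 4, 5}:
G(0) = 0
G(1) = mex{0} = 1
G(2) = mex{1} = 0
G(3) = mex{0,0} = 1
G(4) = mex{1,1,0} = 2
G(5) = mex{2,0,1,0} = 3
G(6) = mex{3,1,0,1} = 2
G(7) = mex{2,2,1,0} = 3
G_A(7) = 3.
Stack B, S = {1, 4}:
n :  0  1  2  3  4  5  6  7  8  9 10 11 12 13 14 15
G :  0  1  0  1  2  0  1  0  1  2  0  1  0  1  2  0
G_B(15) = 0.
Combined Grundy value = 3 ⊕ 0 = 3.

3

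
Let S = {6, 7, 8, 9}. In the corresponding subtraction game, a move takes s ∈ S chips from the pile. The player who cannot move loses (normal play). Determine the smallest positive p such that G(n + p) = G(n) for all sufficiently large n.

G(0) = 0
G(1) = mex{} = 0
G(2) = mex{} = 0
G(3) = mex{} = 0
G(4) = mex{} = 0
G(5) = mex{} = 0
G(6) = mex{0} = 1
G(7) = mex{0,0} = 1
G(8) = mex{0,0,0} = 1
G(9) = mex{0,0,0,0} = 1
G(10) = mex{0,0,0,0} = 1
G(11) = mex{0,0,0,0} = 1
G(12) = mex{1,0,0,0} = 2
G(13) = mex{1,1,0,0} = 2
G(14) = mex{1,1,1,0} = 2
G(15) = mex{1,1,1,1} = 0
G(16) = mex{1,1,1,1} = 0
G(17) = mex{1,1,1,1} = 0
G(18) = mex{2,1,1,1} = 0
G(19) = mex{2,2,1,1} = 0
G(20) = mex{2,2,2,1} = 0
G(21) = mex{0,2,2,2} = 1
G(22) = mex{0,0,2,2} = 1
G(23) = mex{0,0,0,2} = 1
G(24) = mex{0,0,0,0} = 1
G(25) = mex{0,0,0,0} = 1
G(26) = mex{0,0,0,0} = 1
G(27) = mex{1,0,0,0} = 2
G(28) = mex{1,1,0,0} = 2
G(29) = mex{1,1,1,0} = 2
G(30) = mex{1,1,1,1} = 0
G(31) = mex{1,1,1,1} = 0
G(n+15) = G(n) holds for n = 0,…,8 (a full window of length max(S) = 9), so the sequence is purely periodic with period 15.

15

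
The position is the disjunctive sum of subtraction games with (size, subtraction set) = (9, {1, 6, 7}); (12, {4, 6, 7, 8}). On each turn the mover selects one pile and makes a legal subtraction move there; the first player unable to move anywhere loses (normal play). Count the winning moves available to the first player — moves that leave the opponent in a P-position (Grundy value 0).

Pile A, S = {1, 6, 7}:
n : 0 1 2 3 4 5 6 7 8 9
G : 0 1 0 1 0 1 2 3 2 3
G_A(9) = 3.
Pile B, S = {4, 6, 7, 8}:
n :  0  1  2  3  4  5  6  7  8  9 10 11 12
G :  0  0  0  0  1  1  1  1  2  2  2  2  0
G_B(12) = 0.
Combined Grundy value = 3 ⊕ 0 = 3.
A winning move leaves total XOR = 0, i.e. changes one component's Grundy value g to g ⊕ X where X is the current total.
Pile A: need g' = 3⊕3 = 0. Options: 9−1→G=2, 9−6→G=1, 9−7→G=0. Hits: 1.
Pile B: need g' = 0⊕3 = 3. Options: 12−4→G=2, 12−6→G=1, 12−7→G=1, 12−8→G=1. Hits: 0.

1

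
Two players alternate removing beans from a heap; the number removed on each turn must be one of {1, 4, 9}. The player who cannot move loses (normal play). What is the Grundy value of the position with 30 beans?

n :  0  1  2  3  4  5  6  7  8  9 10 11 12 13 14 15 16 17 18 19 20 21 22 23 24 25 26 27 28 29 30
G :  0  1  0  1  2  0  1  0  1  2  0  1  0  1  2  0  1  0  1  2  0  1  0  1  2  0  1  0  1  2  0

0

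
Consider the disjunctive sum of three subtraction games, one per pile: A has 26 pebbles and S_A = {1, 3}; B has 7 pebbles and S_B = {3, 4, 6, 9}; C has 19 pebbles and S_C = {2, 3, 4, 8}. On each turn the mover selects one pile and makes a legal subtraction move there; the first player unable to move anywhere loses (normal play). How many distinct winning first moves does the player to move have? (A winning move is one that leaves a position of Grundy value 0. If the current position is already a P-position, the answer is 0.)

4

Pile A, S = {1, 3}:
G(0) = 0
G(1) = mex{0} = 1
G(2) = mex{1} = 0
G(3) = mex{0,0} = 1
G(4) = mex{1,1} = 0
G(5) = mex{0,0} = 1
G(6) = mex{1,1} = 0
G(7) = mex{0,0} = 1
G(8) = mex{1,1} = 0
G(9) = mex{0,0} = 1
G(10) = mex{1,1} = 0
G(11) = mex{0,0} = 1
G(12) = mex{1,1} = 0
G(13) = mex{0,0} = 1
G(14) = mex{1,1} = 0
G(15) = mex{0,0} = 1
G(16) = mex{1,1} = 0
G(17) = mex{0,0} = 1
G(18) = mex{1,1} = 0
G(19) = mex{0,0} = 1
G(20) = mex{1,1} = 0
G(21) = mex{0,0} = 1
G(22) = mex{1,1} = 0
G(23) = mex{0,0} = 1
G(24) = mex{1,1} = 0
G(25) = mex{0,0} = 1
G(26) = mex{1,1} = 0
G_A(26) = 0.
Pile B, S = {3, 4, 6, 9}:
G(0) = 0
G(1) = mex{} = 0
G(2) = mex{} = 0
G(3) = mex{0} = 1
G(4) = mex{0,0} = 1
G(5) = mex{0,0} = 1
G(6) = mex{1,0,0} = 2
G(7) = mex{1,1,0} = 2
G_B(7) = 2.
Pile C, S = {2, 3, 4, 8}:
G(0) = 0
G(1) = mex{} = 0
G(2) = mex{0} = 1
G(3) = mex{0,0} = 1
G(4) = mex{1,0,0} = 2
G(5) = mex{1,1,0} = 2
G(6) = mex{2,1,1} = 0
G(7) = mex{2,2,1} = 0
G(8) = mex{0,2,2,0} = 1
G(9) = mex{0,0,2,0} = 1
G(10) = mex{1,0,0,1} = 2
G(11) = mex{1,1,0,1} = 2
G(12) = mex{2,1,1,2} = 0
G(13) = mex{2,2,1,2} = 0
G(14) = mex{0,2,2,0} = 1
G(15) = mex{0,0,2,0} = 1
G(16) = mex{1,0,0,1} = 2
G(17) = mex{1,1,0,1} = 2
G(18) = mex{2,1,1,2} = 0
G(19) = mex{2,2,1,2} = 0
G_C(19) = 0.
Combined Grundy value = 0 ⊕ 2 ⊕ 0 = 2.
A winning move leaves total XOR = 0, i.e. changes one component's Grundy value g to g ⊕ X where X is the current total.
Pile A: need g' = 0⊕2 = 2. Options: 26−1→G=1, 26−3→G=1. Hits: 0.
Pile B: need g' = 2⊕2 = 0. Options: 7−3→G=1, 7−4→G=1, 7−6→G=0. Hits: 1.
Pile C: need g' = 0⊕2 = 2. Options: 19−2→G=2, 19−3→G=2, 19−4→G=1, 19−8→G=2. Hits: 3.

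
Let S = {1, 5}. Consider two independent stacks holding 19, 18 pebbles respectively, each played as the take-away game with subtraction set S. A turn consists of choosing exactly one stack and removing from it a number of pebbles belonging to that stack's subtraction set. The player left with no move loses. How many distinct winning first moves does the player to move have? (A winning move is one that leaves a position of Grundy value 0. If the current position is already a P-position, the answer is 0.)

All stacks use S = {1, 5}:
n :  0  1  2  3  4  5  6  7  8  9 10 11 12 13 14 15 16 17 18 19
G :  0  1  0  1  0  1  0  1  0  1  0  1  0  1  0  1  0  1  0  1
Stack A: G(19) = 1.
Stack B: G(18) = 0.
Combined Grundy value = 1 ⊕ 0 = 1.
A winning move leaves total XOR = 0, i.e. changes one component's Grundy value g to g ⊕ X where X is the current total.
Stack A: need g' = 1⊕1 = 0. Options: 19−1→G=0, 19−5→G=0. Hits: 2.
Stack B: need g' = 0⊕1 = 1. Options: 18−1→G=1, 18−5→G=1. Hits: 2.

4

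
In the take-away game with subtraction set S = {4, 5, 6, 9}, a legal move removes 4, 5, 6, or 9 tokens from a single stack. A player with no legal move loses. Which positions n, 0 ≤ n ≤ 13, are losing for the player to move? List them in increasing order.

0, 1, 2, 3, 13

G(0) = 0
G(1) = mex{} = 0
G(2) = mex{} = 0
G(3) = mex{} = 0
G(4) = mex{0} = 1
G(5) = mex{0,0} = 1
G(6) = mex{0,0,0} = 1
G(7) = mex{0,0,0} = 1
G(8) = mex{1,0,0} = 2
G(9) = mex{1,1,0,0} = 2
G(10) = mex{1,1,1,0} = 2
G(11) = mex{1,1,1,0} = 2
G(12) = mex{2,1,1,0} = 3
G(13) = mex{2,2,1,1} = 0
P-positions are exactly the n with G(n) = 0.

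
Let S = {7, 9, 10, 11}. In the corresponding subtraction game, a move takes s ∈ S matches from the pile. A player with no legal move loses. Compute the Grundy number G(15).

2

G(0) = 0
G(1) = mex{} = 0
G(2) = mex{} = 0
G(3) = mex{} = 0
G(4) = mex{} = 0
G(5) = mex{} = 0
G(6) = mex{} = 0
G(7) = mex{0} = 1
G(8) = mex{0} = 1
G(9) = mex{0,0} = 1
G(10) = mex{0,0,0} = 1
G(11) = mex{0,0,0,0} = 1
G(12) = mex{0,0,0,0} = 1
G(13) = mex{0,0,0,0} = 1
G(14) = mex{1,0,0,0} = 2
G(15) = mex{1,0,0,0} = 2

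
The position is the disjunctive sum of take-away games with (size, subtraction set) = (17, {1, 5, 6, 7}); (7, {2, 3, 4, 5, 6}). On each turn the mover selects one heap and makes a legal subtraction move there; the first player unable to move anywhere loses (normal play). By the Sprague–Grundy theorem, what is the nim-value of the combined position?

Heap A, S = {1, 5, 6, 7}:
G(0) = 0
G(1) = mex{0} = 1
G(2) = mex{1} = 0
G(3) = mex{0} = 1
G(4) = mex{1} = 0
G(5) = mex{0,0} = 1
G(6) = mex{1,1,0} = 2
G(7) = mex{2,0,1,0} = 3
G(8) = mex{3,1,0,1} = 2
G(9) = mex{2,0,1,0} = 3
G(10) = mex{3,1,0,1} = 2
G(11) = mex{2,2,1,0} = 3
G(12) = mex{3,3,2,1} = 0
G(13) = mex{0,2,3,2} = 1
G(14) = mex{1,3,2,3} = 0
G(15) = mex{0,2,3,2} = 1
G(16) = mex{1,3,2,3} = 0
G(17) = mex{0,0,3,2} = 1
G_A(17) = 1.
Heap B, S = {2, 3, 4, 5, 6}:
n : 0 1 2 3 4 5 6 7
G : 0 0 1 1 2 2 3 3
G_B(7) = 3.
Combined Grundy value = 1 ⊕ 3 = 2.

2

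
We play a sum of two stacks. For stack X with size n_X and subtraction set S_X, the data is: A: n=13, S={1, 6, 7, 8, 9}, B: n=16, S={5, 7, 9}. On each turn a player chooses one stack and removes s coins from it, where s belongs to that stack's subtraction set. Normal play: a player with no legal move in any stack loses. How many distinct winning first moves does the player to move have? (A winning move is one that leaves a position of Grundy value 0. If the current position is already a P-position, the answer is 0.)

Stack A, S = {1, 6, 7, 8, 9}:
G(0) = 0
G(1) = mex{0} = 1
G(2) = mex{1} = 0
G(3) = mex{0} = 1
G(4) = mex{1} = 0
G(5) = mex{0} = 1
G(6) = mex{1,0} = 2
G(7) = mex{2,1,0} = 3
G(8) = mex{3,0,1,0} = 2
G(9) = mex{2,1,0,1,0} = 3
G(10) = mex{3,0,1,0,1} = 2
G(11) = mex{2,1,0,1,0} = 3
G(12) = mex{3,2,1,0,1} = 4
G(13) = mex{4,3,2,1,0} = 5
G_A(13) = 5.
Stack B, S = {5, 7, 9}:
G(0) = 0
G(1) = mex{} = 0
G(2) = mex{} = 0
G(3) = mex{} = 0
G(4) = mex{} = 0
G(5) = mex{0} = 1
G(6) = mex{0} = 1
G(7) = mex{0,0} = 1
G(8) = mex{0,0} = 1
G(9) = mex{0,0,0} = 1
G(10) = mex{1,0,0} = 2
G(11) = mex{1,0,0} = 2
G(12) = mex{1,1,0} = 2
G(13) = mex{1,1,0} = 2
G(14) = mex{1,1,1} = 0
G(15) = mex{2,1,1} = 0
G(16) = mex{2,1,1} = 0
G_B(16) = 0.
Combined Grundy value = 5 ⊕ 0 = 5.
A winning move leaves total XOR = 0, i.e. changes one component's Grundy value g to g ⊕ X where X is the current total.
Stack A: need g' = 5⊕5 = 0. Options: 13−1→G=4, 13−6→G=3, 13−7→G=2, 13−8→G=1, 13−9→G=0. Hits: 1.
Stack B: need g' = 0⊕5 = 5. Options: 16−5→G=2, 16−7→G=1, 16−9→G=1. Hits: 0.

1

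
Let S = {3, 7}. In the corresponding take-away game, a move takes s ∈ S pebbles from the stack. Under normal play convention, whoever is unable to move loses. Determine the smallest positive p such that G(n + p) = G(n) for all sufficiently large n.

n :  0  1  2  3  4  5  6  7  8  9 10 11 12 13 14 15 16 17 18 19 20 21
G :  0  0  0  1  1  1  0  2  2  1  0  0  0  1  1  1  0  2  2  1  0  0
G(n+10) = G(n) holds for n = 0,…,6 (a full window of length max(S) = 7), so the sequence is purely periodic with period 10.

10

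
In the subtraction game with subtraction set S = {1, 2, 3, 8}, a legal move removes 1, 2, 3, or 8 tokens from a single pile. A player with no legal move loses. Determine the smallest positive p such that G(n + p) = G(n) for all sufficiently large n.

9

n :  0  1  2  3  4  5  6  7  8  9 10 11 12 13 14 15 16 17 18 19
G :  0  1  2  3  0  1  2  3  4  0  1  2  3  0  1  2  3  4  0  1
G(n+9) = G(n) holds for n = 0,…,7 (a full window of length max(S) = 8), so the sequence is purely periodic with period 9.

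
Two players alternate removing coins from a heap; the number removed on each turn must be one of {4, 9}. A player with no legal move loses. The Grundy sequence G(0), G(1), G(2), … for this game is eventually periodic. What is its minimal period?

G(0) = 0
G(1) = mex{} = 0
G(2) = mex{} = 0
G(3) = mex{} = 0
G(4) = mex{0} = 1
G(5) = mex{0} = 1
G(6) = mex{0} = 1
G(7) = mex{0} = 1
G(8) = mex{1} = 0
G(9) = mex{1,0} = 2
G(10) = mex{1,0} = 2
G(11) = mex{1,0} = 2
G(12) = mex{0,0} = 1
G(13) = mex{2,1} = 0
G(14) = mex{2,1} = 0
G(15) = mex{2,1} = 0
G(16) = mex{1,1} = 0
G(17) = mex{0,0} = 1
G(18) = mex{0,2} = 1
G(19) = mex{0,2} = 1
G(20) = mex{0,2} = 1
G(21) = mex{1,1} = 0
G(22) = mex{1,0} = 2
G(23) = mex{1,0} = 2
G(24) = mex{1,0} = 2
G(25) = mex{0,0} = 1
G(26) = mex{2,1} = 0
G(27) = mex{2,1} = 0
G(n+13) = G(n) holds for n = 0,…,8 (a full window of length max(S) = 9), so the sequence is purely periodic with period 13.

13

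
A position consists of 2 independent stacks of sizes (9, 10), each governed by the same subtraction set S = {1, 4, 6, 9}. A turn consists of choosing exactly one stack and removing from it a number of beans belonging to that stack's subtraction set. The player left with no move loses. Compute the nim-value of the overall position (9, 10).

2

All stacks use S = {1, 4, 6, 9}:
n :  0  1  2  3  4  5  6  7  8  9 10
G :  0  1  0  1  2  0  1  0  1  2  0
Stack A: G(9) = 2.
Stack B: G(10) = 0.
Combined Grundy value = 2 ⊕ 0 = 2.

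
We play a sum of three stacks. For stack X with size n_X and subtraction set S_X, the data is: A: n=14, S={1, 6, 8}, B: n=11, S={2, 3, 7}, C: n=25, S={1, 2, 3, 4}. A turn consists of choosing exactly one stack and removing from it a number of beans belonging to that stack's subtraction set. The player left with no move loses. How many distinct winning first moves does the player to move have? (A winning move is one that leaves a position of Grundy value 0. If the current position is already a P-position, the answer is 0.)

Stack A, S = {1, 6, 8}:
G(0) = 0
G(1) = mex{0} = 1
G(2) = mex{1} = 0
G(3) = mex{0} = 1
G(4) = mex{1} = 0
G(5) = mex{0} = 1
G(6) = mex{1,0} = 2
G(7) = mex{2,1} = 0
G(8) = mex{0,0,0} = 1
G(9) = mex{1,1,1} = 0
G(10) = mex{0,0,0} = 1
G(11) = mex{1,1,1} = 0
G(12) = mex{0,2,0} = 1
G(13) = mex{1,0,1} = 2
G(14) = mex{2,1,2} = 0
G_A(14) = 0.
Stack B, S = {2, 3, 7}:
n :  0  1  2  3  4  5  6  7  8  9 10 11
G :  0  0  1  1  2  0  0  1  1  2  0  0
G_B(11) = 0.
Stack C, S = {1, 2, 3, 4}:
n :  0  1  2  3  4  5  6  7  8  9 10 11 12 13 14 15 16 17 18 19 20 21 22 23 24 25
G :  0  1  2  3  4  0  1  2  3  4  0  1  2  3  4  0  1  2  3  4  0  1  2  3  4  0
G_C(25) = 0.
Combined Grundy value = 0 ⊕ 0 ⊕ 0 = 0.
A winning move leaves total XOR = 0, i.e. changes one component's Grundy value g to g ⊕ X where X is the current total.
Stack A: target g' = 0⊕0 = 0, but every legal move changes the Grundy value (mex property), so 0 moves.
Stack B: target g' = 0⊕0 = 0, but every legal move changes the Grundy value (mex property), so 0 moves.
Stack C: target g' = 0⊕0 = 0, but every legal move changes the Grundy value (mex property), so 0 moves.

0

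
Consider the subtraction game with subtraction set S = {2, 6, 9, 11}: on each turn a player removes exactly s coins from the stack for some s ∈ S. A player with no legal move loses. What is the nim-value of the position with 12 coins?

2

n :  0  1  2  3  4  5  6  7  8  9 10 11 12
G :  0  0  1  1  0  0  1  1  0  2  1  3  2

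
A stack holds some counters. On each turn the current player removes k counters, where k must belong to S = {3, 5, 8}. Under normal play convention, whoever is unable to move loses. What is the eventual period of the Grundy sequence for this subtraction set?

n :  0  1  2  3  4  5  6  7  8  9 10 11 12 13 14 15 16 17 18 19 20 21 22 23
G :  0  0  0  1  1  1  2  2  2  3  3  0  0  0  1  1  1  2  2  2  3  3  0  0
G(n+11) = G(n) holds for n = 0,…,7 (a full window of length max(S) = 8), so the sequence is purely periodic with period 11.

11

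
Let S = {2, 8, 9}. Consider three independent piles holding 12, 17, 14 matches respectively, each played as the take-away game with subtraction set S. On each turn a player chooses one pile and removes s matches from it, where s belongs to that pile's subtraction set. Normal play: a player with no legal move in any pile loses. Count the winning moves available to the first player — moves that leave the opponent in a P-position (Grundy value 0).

0

All piles use S = {2, 8, 9}:
G(0) = 0
G(1) = mex{} = 0
G(2) = mex{0} = 1
G(3) = mex{0} = 1
G(4) = mex{1} = 0
G(5) = mex{1} = 0
G(6) = mex{0} = 1
G(7) = mex{0} = 1
G(8) = mex{1,0} = 2
G(9) = mex{1,0,0} = 2
G(10) = mex{2,1,0} = 3
G(11) = mex{2,1,1} = 0
G(12) = mex{3,0,1} = 2
G(13) = mex{0,0,0} = 1
G(14) = mex{2,1,0} = 3
G(15) = mex{1,1,1} = 0
G(16) = mex{3,2,1} = 0
G(17) = mex{0,2,2} = 1
Pile A: G(12) = 2.
Pile B: G(17) = 1.
Pile C: G(14) = 3.
Combined Grundy value = 2 ⊕ 1 ⊕ 3 = 0.
A winning move leaves total XOR = 0, i.e. changes one component's Grundy value g to g ⊕ X where X is the current total.
Pile A: target g' = 2⊕0 = 2, but every legal move changes the Grundy value (mex property), so 0 moves.
Pile B: target g' = 1⊕0 = 1, but every legal move changes the Grundy value (mex property), so 0 moves.
Pile C: target g' = 3⊕0 = 3, but every legal move changes the Grundy value (mex property), so 0 moves.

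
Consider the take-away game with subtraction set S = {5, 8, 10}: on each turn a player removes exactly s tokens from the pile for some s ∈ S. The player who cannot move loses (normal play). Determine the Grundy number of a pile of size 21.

n :  0  1  2  3  4  5  6  7  8  9 10 11 12 13 14 15 16 17 18 19 20 21
G :  0  0  0  0  0  1  1  1  1  1  2  2  2  2  2  0  0  0  0  0  1  1

1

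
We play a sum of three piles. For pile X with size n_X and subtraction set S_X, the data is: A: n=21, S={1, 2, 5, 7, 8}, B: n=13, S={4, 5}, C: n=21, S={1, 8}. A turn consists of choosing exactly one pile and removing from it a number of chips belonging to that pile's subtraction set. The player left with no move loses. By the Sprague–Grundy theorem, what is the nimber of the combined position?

0

Pile A, S = {1, 2, 5, 7, 8}:
G(0) = 0
G(1) = mex{0} = 1
G(2) = mex{1,0} = 2
G(3) = mex{2,1} = 0
G(4) = mex{0,2} = 1
G(5) = mex{1,0,0} = 2
G(6) = mex{2,1,1} = 0
G(7) = mex{0,2,2,0} = 1
G(8) = mex{1,0,0,1,0} = 2
G(9) = mex{2,1,1,2,1} = 0
G(10) = mex{0,2,2,0,2} = 1
G(11) = mex{1,0,0,1,0} = 2
G(12) = mex{2,1,1,2,1} = 0
G(13) = mex{0,2,2,0,2} = 1
G(14) = mex{1,0,0,1,0} = 2
G(15) = mex{2,1,1,2,1} = 0
G(16) = mex{0,2,2,0,2} = 1
G(17) = mex{1,0,0,1,0} = 2
G(18) = mex{2,1,1,2,1} = 0
G(19) = mex{0,2,2,0,2} = 1
G(20) = mex{1,0,0,1,0} = 2
G(21) = mex{2,1,1,2,1} = 0
G_A(21) = 0.
Pile B, S = {4, 5}:
G(0) = 0
G(1) = mex{} = 0
G(2) = mex{} = 0
G(3) = mex{} = 0
G(4) = mex{0} = 1
G(5) = mex{0,0} = 1
G(6) = mex{0,0} = 1
G(7) = mex{0,0} = 1
G(8) = mex{1,0} = 2
G(9) = mex{1,1} = 0
G(10) = mex{1,1} = 0
G(11) = mex{1,1} = 0
G(12) = mex{2,1} = 0
G(13) = mex{0,2} = 1
G_B(13) = 1.
Pile C, S = {1, 8}:
G(0) = 0
G(1) = mex{0} = 1
G(2) = mex{1} = 0
G(3) = mex{0} = 1
G(4) = mex{1} = 0
G(5) = mex{0} = 1
G(6) = mex{1} = 0
G(7) = mex{0} = 1
G(8) = mex{1,0} = 2
G(9) = mex{2,1} = 0
G(10) = mex{0,0} = 1
G(11) = mex{1,1} = 0
G(12) = mex{0,0} = 1
G(13) = mex{1,1} = 0
G(14) = mex{0,0} = 1
G(15) = mex{1,1} = 0
G(16) = mex{0,2} = 1
G(17) = mex{1,0} = 2
G(18) = mex{2,1} = 0
G(19) = mex{0,0} = 1
G(20) = mex{1,1} = 0
G(21) = mex{0,0} = 1
G_C(21) = 1.
Combined Grundy value = 0 ⊕ 1 ⊕ 1 = 0.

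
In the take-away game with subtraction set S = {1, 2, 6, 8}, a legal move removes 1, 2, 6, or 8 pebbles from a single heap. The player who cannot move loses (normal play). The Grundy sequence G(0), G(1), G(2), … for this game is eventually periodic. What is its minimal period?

7

G(0) = 0
G(1) = mex{0} = 1
G(2) = mex{1,0} = 2
G(3) = mex{2,1} = 0
G(4) = mex{0,2} = 1
G(5) = mex{1,0} = 2
G(6) = mex{2,1,0} = 3
G(7) = mex{3,2,1} = 0
G(8) = mex{0,3,2,0} = 1
G(9) = mex{1,0,0,1} = 2
G(10) = mex{2,1,1,2} = 0
G(11) = mex{0,2,2,0} = 1
G(12) = mex{1,0,3,1} = 2
G(13) = mex{2,1,0,2} = 3
G(14) = mex{3,2,1,3} = 0
G(15) = mex{0,3,2,0} = 1
G(16) = mex{1,0,0,1} = 2
G(n+7) = G(n) holds for n = 0,…,7 (a full window of length max(S) = 8), so the sequence is purely periodic with period 7.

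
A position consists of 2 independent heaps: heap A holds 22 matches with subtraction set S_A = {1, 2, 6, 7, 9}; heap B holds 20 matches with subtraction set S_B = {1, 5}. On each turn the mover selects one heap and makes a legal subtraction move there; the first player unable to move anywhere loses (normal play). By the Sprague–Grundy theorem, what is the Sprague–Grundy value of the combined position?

3

Heap A, S = {1, 2, 6, 7, 9}:
G(0) = 0
G(1) = mex{0} = 1
G(2) = mex{1,0} = 2
G(3) = mex{2,1} = 0
G(4) = mex{0,2} = 1
G(5) = mex{1,0} = 2
G(6) = mex{2,1,0} = 3
G(7) = mex{3,2,1,0} = 4
G(8) = mex{4,3,2,1} = 0
G(9) = mex{0,4,0,2,0} = 1
G(10) = mex{1,0,1,0,1} = 2
G(11) = mex{2,1,2,1,2} = 0
G(12) = mex{0,2,3,2,0} = 1
G(13) = mex{1,0,4,3,1} = 2
G(14) = mex{2,1,0,4,2} = 3
G(15) = mex{3,2,1,0,3} = 4
G(16) = mex{4,3,2,1,4} = 0
G(17) = mex{0,4,0,2,0} = 1
G(18) = mex{1,0,1,0,1} = 2
G(19) = mex{2,1,2,1,2} = 0
G(20) = mex{0,2,3,2,0} = 1
G(21) = mex{1,0,4,3,1} = 2
G(22) = mex{2,1,0,4,2} = 3
G_A(22) = 3.
Heap B, S = {1, 5}:
G(0) = 0
G(1) = mex{0} = 1
G(2) = mex{1} = 0
G(3) = mex{0} = 1
G(4) = mex{1} = 0
G(5) = mex{0,0} = 1
G(6) = mex{1,1} = 0
G(7) = mex{0,0} = 1
G(8) = mex{1,1} = 0
G(9) = mex{0,0} = 1
G(10) = mex{1,1} = 0
G(11) = mex{0,0} = 1
G(12) = mex{1,1} = 0
G(13) = mex{0,0} = 1
G(14) = mex{1,1} = 0
G(15) = mex{0,0} = 1
G(16) = mex{1,1} = 0
G(17) = mex{0,0} = 1
G(18) = mex{1,1} = 0
G(19) = mex{0,0} = 1
G(20) = mex{1,1} = 0
G_B(20) = 0.
Combined Grundy value = 3 ⊕ 0 = 3.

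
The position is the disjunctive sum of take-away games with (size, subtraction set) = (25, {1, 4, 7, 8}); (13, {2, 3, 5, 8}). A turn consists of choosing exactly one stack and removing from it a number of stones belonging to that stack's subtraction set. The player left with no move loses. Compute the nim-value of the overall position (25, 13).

1

Stack A, S = {1, 4, 7, 8}:
G(0) = 0
G(1) = mex{0} = 1
G(2) = mex{1} = 0
G(3) = mex{0} = 1
G(4) = mex{1,0} = 2
G(5) = mex{2,1} = 0
G(6) = mex{0,0} = 1
G(7) = mex{1,1,0} = 2
G(8) = mex{2,2,1,0} = 3
G(9) = mex{3,0,0,1} = 2
G(10) = mex{2,1,1,0} = 3
G(11) = mex{3,2,2,1} = 0
G(12) = mex{0,3,0,2} = 1
G(13) = mex{1,2,1,0} = 3
G(14) = mex{3,3,2,1} = 0
G(15) = mex{0,0,3,2} = 1
G(16) = mex{1,1,2,3} = 0
G(17) = mex{0,3,3,2} = 1
G(18) = mex{1,0,0,3} = 2
G(19) = mex{2,1,1,0} = 3
G(20) = mex{3,0,3,1} = 2
G(21) = mex{2,1,0,3} = 4
G(22) = mex{4,2,1,0} = 3
G(23) = mex{3,3,0,1} = 2
G(24) = mex{2,2,1,0} = 3
G(25) = mex{3,4,2,1} = 0
G_A(25) = 0.
Stack B, S = {2, 3, 5, 8}:
G(0) = 0
G(1) = mex{} = 0
G(2) = mex{0} = 1
G(3) = mex{0,0} = 1
G(4) = mex{1,0} = 2
G(5) = mex{1,1,0} = 2
G(6) = mex{2,1,0} = 3
G(7) = mex{2,2,1} = 0
G(8) = mex{3,2,1,0} = 4
G(9) = mex{0,3,2,0} = 1
G(10) = mex{4,0,2,1} = 3
G(11) = mex{1,4,3,1} = 0
G(12) = mex{3,1,0,2} = 4
G(13) = mex{0,3,4,2} = 1
G_B(13) = 1.
Combined Grundy value = 0 ⊕ 1 = 1.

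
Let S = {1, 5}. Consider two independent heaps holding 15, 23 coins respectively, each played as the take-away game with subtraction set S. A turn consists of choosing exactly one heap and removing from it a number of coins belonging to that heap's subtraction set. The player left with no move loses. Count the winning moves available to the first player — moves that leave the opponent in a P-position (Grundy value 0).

0

All heaps use S = {1, 5}:
G(0) = 0
G(1) = mex{0} = 1
G(2) = mex{1} = 0
G(3) = mex{0} = 1
G(4) = mex{1} = 0
G(5) = mex{0,0} = 1
G(6) = mex{1,1} = 0
G(7) = mex{0,0} = 1
G(8) = mex{1,1} = 0
G(9) = mex{0,0} = 1
G(10) = mex{1,1} = 0
G(11) = mex{0,0} = 1
G(12) = mex{1,1} = 0
G(13) = mex{0,0} = 1
G(14) = mex{1,1} = 0
G(15) = mex{0,0} = 1
G(16) = mex{1,1} = 0
G(17) = mex{0,0} = 1
G(18) = mex{1,1} = 0
G(19) = mex{0,0} = 1
G(20) = mex{1,1} = 0
G(21) = mex{0,0} = 1
G(22) = mex{1,1} = 0
G(23) = mex{0,0} = 1
Heap A: G(15) = 1.
Heap B: G(23) = 1.
Combined Grundy value = 1 ⊕ 1 = 0.
A winning move leaves total XOR = 0, i.e. changes one component's Grundy value g to g ⊕ X where X is the current total.
Heap A: target g' = 1⊕0 = 1, but every legal move changes the Grundy value (mex property), so 0 moves.
Heap B: target g' = 1⊕0 = 1, but every legal move changes the Grundy value (mex property), so 0 moves.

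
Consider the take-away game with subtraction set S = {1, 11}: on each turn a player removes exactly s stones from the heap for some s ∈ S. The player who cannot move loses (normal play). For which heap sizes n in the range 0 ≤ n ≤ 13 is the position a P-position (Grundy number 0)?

G(0) = 0
G(1) = mex{0} = 1
G(2) = mex{1} = 0
G(3) = mex{0} = 1
G(4) = mex{1} = 0
G(5) = mex{0} = 1
G(6) = mex{1} = 0
G(7) = mex{0} = 1
G(8) = mex{1} = 0
G(9) = mex{0} = 1
G(10) = mex{1} = 0
G(11) = mex{0,0} = 1
G(12) = mex{1,1} = 0
G(13) = mex{0,0} = 1
P-positions are exactly the n with G(n) = 0.

0, 2, 4, 6, 8, 10, 12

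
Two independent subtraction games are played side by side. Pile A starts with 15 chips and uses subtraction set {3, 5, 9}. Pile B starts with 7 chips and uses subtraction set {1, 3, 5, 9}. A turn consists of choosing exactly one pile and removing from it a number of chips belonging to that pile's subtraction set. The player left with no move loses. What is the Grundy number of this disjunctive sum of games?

Pile A, S = {3, 5, 9}:
G(0) = 0
G(1) = mex{} = 0
G(2) = mex{} = 0
G(3) = mex{0} = 1
G(4) = mex{0} = 1
G(5) = mex{0,0} = 1
G(6) = mex{1,0} = 2
G(7) = mex{1,0} = 2
G(8) = mex{1,1} = 0
G(9) = mex{2,1,0} = 3
G(10) = mex{2,1,0} = 3
G(11) = mex{0,2,0} = 1
G(12) = mex{3,2,1} = 0
G(13) = mex{3,0,1} = 2
G(14) = mex{1,3,1} = 0
G(15) = mex{0,3,2} = 1
G_A(15) = 1.
Pile B, S = {1, 3, 5, 9}:
n : 0 1 2 3 4 5 6 7
G : 0 1 0 1 0 1 0 1
G_B(7) = 1.
Combined Grundy value = 1 ⊕ 1 = 0.

0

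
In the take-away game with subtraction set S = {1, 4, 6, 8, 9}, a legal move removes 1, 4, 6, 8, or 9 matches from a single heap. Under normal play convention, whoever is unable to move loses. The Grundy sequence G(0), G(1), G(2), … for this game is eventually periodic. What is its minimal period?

n :  0  1  2  3  4  5  6  7  8  9 10 11 12 13 14 15 16 17 18 19 20 21 22 23 24 25 26 27 28 29 30 31 32 33 34 35
G :  0  1  0  1  2  0  1  0  1  2  3  2  0  1  2  3  2  0  1  0  1  2  0  1  0  1  2  3  2  0  1  2  3  2  0  1
G(n+17) = G(n) holds for n = 0,…,8 (a full window of length max(S) = 9), so the sequence is purely periodic with period 17.

17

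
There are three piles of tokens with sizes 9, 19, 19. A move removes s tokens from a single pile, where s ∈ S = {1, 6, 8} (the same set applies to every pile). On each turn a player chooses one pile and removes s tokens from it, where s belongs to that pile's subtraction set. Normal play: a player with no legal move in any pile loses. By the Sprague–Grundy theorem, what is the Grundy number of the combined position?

0

All piles use S = {1, 6, 8}:
G(0) = 0
G(1) = mex{0} = 1
G(2) = mex{1} = 0
G(3) = mex{0} = 1
G(4) = mex{1} = 0
G(5) = mex{0} = 1
G(6) = mex{1,0} = 2
G(7) = mex{2,1} = 0
G(8) = mex{0,0,0} = 1
G(9) = mex{1,1,1} = 0
G(10) = mex{0,0,0} = 1
G(11) = mex{1,1,1} = 0
G(12) = mex{0,2,0} = 1
G(13) = mex{1,0,1} = 2
G(14) = mex{2,1,2} = 0
G(15) = mex{0,0,0} = 1
G(16) = mex{1,1,1} = 0
G(17) = mex{0,0,0} = 1
G(18) = mex{1,1,1} = 0
G(19) = mex{0,2,0} = 1
Pile A: G(9) = 0.
Pile B: G(19) = 1.
Pile C: G(19) = 1.
Combined Grundy value = 0 ⊕ 1 ⊕ 1 = 0.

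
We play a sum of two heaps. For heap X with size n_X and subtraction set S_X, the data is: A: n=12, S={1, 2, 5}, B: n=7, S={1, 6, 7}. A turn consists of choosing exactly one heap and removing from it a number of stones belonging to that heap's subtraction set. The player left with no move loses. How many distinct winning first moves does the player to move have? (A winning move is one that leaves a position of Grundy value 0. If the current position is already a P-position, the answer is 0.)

1

Heap A, S = {1, 2, 5}:
G(0) = 0
G(1) = mex{0} = 1
G(2) = mex{1,0} = 2
G(3) = mex{2,1} = 0
G(4) = mex{0,2} = 1
G(5) = mex{1,0,0} = 2
G(6) = mex{2,1,1} = 0
G(7) = mex{0,2,2} = 1
G(8) = mex{1,0,0} = 2
G(9) = mex{2,1,1} = 0
G(10) = mex{0,2,2} = 1
G(11) = mex{1,0,0} = 2
G(12) = mex{2,1,1} = 0
G_A(12) = 0.
Heap B, S = {1, 6, 7}:
G(0) = 0
G(1) = mex{0} = 1
G(2) = mex{1} = 0
G(3) = mex{0} = 1
G(4) = mex{1} = 0
G(5) = mex{0} = 1
G(6) = mex{1,0} = 2
G(7) = mex{2,1,0} = 3
G_B(7) = 3.
Combined Grundy value = 0 ⊕ 3 = 3.
A winning move leaves total XOR = 0, i.e. changes one component's Grundy value g to g ⊕ X where X is the current total.
Heap A: need g' = 0⊕3 = 3. Options: 12−1→G=2, 12−2→G=1, 12−5→G=1. Hits: 0.
Heap B: need g' = 3⊕3 = 0. Options: 7−1→G=2, 7−6→G=1, 7−7→G=0. Hits: 1.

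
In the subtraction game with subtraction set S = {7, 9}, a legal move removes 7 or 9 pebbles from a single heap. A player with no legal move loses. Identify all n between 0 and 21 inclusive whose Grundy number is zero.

G(0) = 0
G(1) = mex{} = 0
G(2) = mex{} = 0
G(3) = mex{} = 0
G(4) = mex{} = 0
G(5) = mex{} = 0
G(6) = mex{} = 0
G(7) = mex{0} = 1
G(8) = mex{0} = 1
G(9) = mex{0,0} = 1
G(10) = mex{0,0} = 1
G(11) = mex{0,0} = 1
G(12) = mex{0,0} = 1
G(13) = mex{0,0} = 1
G(14) = mex{1,0} = 2
G(15) = mex{1,0} = 2
G(16) = mex{1,1} = 0
G(17) = mex{1,1} = 0
G(18) = mex{1,1} = 0
G(19) = mex{1,1} = 0
G(20) = mex{1,1} = 0
G(21) = mex{2,1} = 0
P-positions are exactly the n with G(n) = 0.

0, 1, 2, 3, 4, 5, 6, 16, 17, 18, 19, 20, 21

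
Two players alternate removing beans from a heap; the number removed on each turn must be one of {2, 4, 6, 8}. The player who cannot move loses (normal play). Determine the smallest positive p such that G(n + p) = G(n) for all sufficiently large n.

10

n :  0  1  2  3  4  5  6  7  8  9 10 11 12 13 14 15 16 17 18 19 20 21
G :  0  0  1  1  2  2  3  3  4  4  0  0  1  1  2  2  3  3  4  4  0  0
G(n+10) = G(n) holds for n = 0,…,7 (a full window of length max(S) = 8), so the sequence is purely periodic with period 10.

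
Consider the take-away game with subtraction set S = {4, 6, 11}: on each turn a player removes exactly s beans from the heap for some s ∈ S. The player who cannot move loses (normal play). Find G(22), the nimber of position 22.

G(0) = 0
G(1) = mex{} = 0
G(2) = mex{} = 0
G(3) = mex{} = 0
G(4) = mex{0} = 1
G(5) = mex{0} = 1
G(6) = mex{0,0} = 1
G(7) = mex{0,0} = 1
G(8) = mex{1,0} = 2
G(9) = mex{1,0} = 2
G(10) = mex{1,1} = 0
G(11) = mex{1,1,0} = 2
G(12) = mex{2,1,0} = 3
G(13) = mex{2,1,0} = 3
G(14) = mex{0,2,0} = 1
G(15) = mex{2,2,1} = 0
G(16) = mex{3,0,1} = 2
G(17) = mex{3,2,1} = 0
G(18) = mex{1,3,1} = 0
G(19) = mex{0,3,2} = 1
G(20) = mex{2,1,2} = 0
G(21) = mex{0,0,0} = 1
G(22) = mex{0,2,2} = 1

1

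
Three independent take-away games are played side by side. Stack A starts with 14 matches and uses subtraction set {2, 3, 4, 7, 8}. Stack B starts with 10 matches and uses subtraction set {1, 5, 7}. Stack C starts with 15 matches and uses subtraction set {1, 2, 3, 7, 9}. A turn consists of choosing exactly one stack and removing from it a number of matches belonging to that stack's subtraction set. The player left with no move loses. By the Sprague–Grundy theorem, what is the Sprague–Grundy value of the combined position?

Stack A, S = {2, 3, 4, 7, 8}:
n :  0  1  2  3  4  5  6  7  8  9 10 11 12 13 14
G :  0  0  1  1  2  2  0  3  1  4  2  0  0  1  1
G_A(14) = 1.
Stack B, S = {1, 5, 7}:
G(0) = 0
G(1) = mex{0} = 1
G(2) = mex{1} = 0
G(3) = mex{0} = 1
G(4) = mex{1} = 0
G(5) = mex{0,0} = 1
G(6) = mex{1,1} = 0
G(7) = mex{0,0,0} = 1
G(8) = mex{1,1,1} = 0
G(9) = mex{0,0,0} = 1
G(10) = mex{1,1,1} = 0
G_B(10) = 0.
Stack C, S = {1, 2, 3, 7, 9}:
n :  0  1  2  3  4  5  6  7  8  9 10 11 12 13 14 15
G :  0  1  2  3  0  1  2  3  0  1  2  3  0  1  2  3
G_C(15) = 3.
Combined Grundy value = 1 ⊕ 0 ⊕ 3 = 2.

2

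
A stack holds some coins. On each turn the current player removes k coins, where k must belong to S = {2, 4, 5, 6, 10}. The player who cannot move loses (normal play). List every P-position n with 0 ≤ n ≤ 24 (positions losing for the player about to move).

0, 1, 8, 9, 16, 17, 24

G(0) = 0
G(1) = mex{} = 0
G(2) = mex{0} = 1
G(3) = mex{0} = 1
G(4) = mex{1,0} = 2
G(5) = mex{1,0,0} = 2
G(6) = mex{2,1,0,0} = 3
G(7) = mex{2,1,1,0} = 3
G(8) = mex{3,2,1,1} = 0
G(9) = mex{3,2,2,1} = 0
G(10) = mex{0,3,2,2,0} = 1
G(11) = mex{0,3,3,2,0} = 1
G(12) = mex{1,0,3,3,1} = 2
G(13) = mex{1,0,0,3,1} = 2
G(14) = mex{2,1,0,0,2} = 3
G(15) = mex{2,1,1,0,2} = 3
G(16) = mex{3,2,1,1,3} = 0
G(17) = mex{3,2,2,1,3} = 0
G(18) = mex{0,3,2,2,0} = 1
G(19) = mex{0,3,3,2,0} = 1
G(20) = mex{1,0,3,3,1} = 2
G(21) = mex{1,0,0,3,1} = 2
G(22) = mex{2,1,0,0,2} = 3
G(23) = mex{2,1,1,0,2} = 3
G(24) = mex{3,2,1,1,3} = 0
P-positions are exactly the n with G(n) = 0.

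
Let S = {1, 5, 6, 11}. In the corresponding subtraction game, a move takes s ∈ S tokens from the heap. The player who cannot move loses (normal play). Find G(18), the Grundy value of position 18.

n :  0  1  2  3  4  5  6  7  8  9 10 11 12 13 14 15 16 17 18
G :  0  1  0  1  0  1  2  3  2  3  2  3  0  1  0  1  0  1  2

2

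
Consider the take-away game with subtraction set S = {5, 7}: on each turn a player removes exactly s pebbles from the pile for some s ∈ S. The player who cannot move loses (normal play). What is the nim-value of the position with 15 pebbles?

0

G(0) = 0
G(1) = mex{} = 0
G(2) = mex{} = 0
G(3) = mex{} = 0
G(4) = mex{} = 0
G(5) = mex{0} = 1
G(6) = mex{0} = 1
G(7) = mex{0,0} = 1
G(8) = mex{0,0} = 1
G(9) = mex{0,0} = 1
G(10) = mex{1,0} = 2
G(11) = mex{1,0} = 2
G(12) = mex{1,1} = 0
G(13) = mex{1,1} = 0
G(14) = mex{1,1} = 0
G(15) = mex{2,1} = 0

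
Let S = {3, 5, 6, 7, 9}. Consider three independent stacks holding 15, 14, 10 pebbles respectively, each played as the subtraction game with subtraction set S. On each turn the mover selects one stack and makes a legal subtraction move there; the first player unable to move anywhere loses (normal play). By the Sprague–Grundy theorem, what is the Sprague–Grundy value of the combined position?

All stacks use S = {3, 5, 6, 7, 9}:
G(0) = 0
G(1) = mex{} = 0
G(2) = mex{} = 0
G(3) = mex{0} = 1
G(4) = mex{0} = 1
G(5) = mex{0,0} = 1
G(6) = mex{1,0,0} = 2
G(7) = mex{1,0,0,0} = 2
G(8) = mex{1,1,0,0} = 2
G(9) = mex{2,1,1,0,0} = 3
G(10) = mex{2,1,1,1,0} = 3
G(11) = mex{2,2,1,1,0} = 3
G(12) = mex{3,2,2,1,1} = 0
G(13) = mex{3,2,2,2,1} = 0
G(14) = mex{3,3,2,2,1} = 0
G(15) = mex{0,3,3,2,2} = 1
Stack A: G(15) = 1.
Stack B: G(14) = 0.
Stack C: G(10) = 3.
Combined Grundy value = 1 ⊕ 0 ⊕ 3 = 2.

2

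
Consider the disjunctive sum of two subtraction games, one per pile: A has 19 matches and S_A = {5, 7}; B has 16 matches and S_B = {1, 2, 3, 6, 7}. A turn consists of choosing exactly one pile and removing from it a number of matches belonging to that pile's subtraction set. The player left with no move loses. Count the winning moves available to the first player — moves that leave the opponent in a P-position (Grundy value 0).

Pile A, S = {5, 7}:
n :  0  1  2  3  4  5  6  7  8  9 10 11 12 13 14 15 16 17 18 19
G :  0  0  0  0  0  1  1  1  1  1  2  2  0  0  0  0  0  1  1  1
G_A(19) = 1.
Pile B, S = {1, 2, 3, 6, 7}:
n :  0  1  2  3  4  5  6  7  8  9 10 11 12 13 14 15 16
G :  0  1  2  3  0  1  2  3  0  1  2  3  0  1  2  3  0
G_B(16) = 0.
Combined Grundy value = 1 ⊕ 0 = 1.
A winning move leaves total XOR = 0, i.e. changes one component's Grundy value g to g ⊕ X where X is the current total.
Pile A: need g' = 1⊕1 = 0. Options: 19−5→G=0, 19−7→G=0. Hits: 2.
Pile B: need g' = 0⊕1 = 1. Options: 16−1→G=3, 16−2→G=2, 16−3→G=1, 16−6→G=2, 16−7→G=1. Hits: 2.

4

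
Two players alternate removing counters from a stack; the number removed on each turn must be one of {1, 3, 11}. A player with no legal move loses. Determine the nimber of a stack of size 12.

0

n :  0  1  2  3  4  5  6  7  8  9 10 11 12
G :  0  1  0  1  0  1  0  1  0  1  0  1  0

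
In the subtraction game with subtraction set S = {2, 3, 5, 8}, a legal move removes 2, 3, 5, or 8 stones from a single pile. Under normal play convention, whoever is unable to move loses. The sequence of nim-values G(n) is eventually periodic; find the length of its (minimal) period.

17

G(0) = 0
G(1) = mex{} = 0
G(2) = mex{0} = 1
G(3) = mex{0,0} = 1
G(4) = mex{1,0} = 2
G(5) = mex{1,1,0} = 2
G(6) = mex{2,1,0} = 3
G(7) = mex{2,2,1} = 0
G(8) = mex{3,2,1,0} = 4
G(9) = mex{0,3,2,0} = 1
G(10) = mex{4,0,2,1} = 3
G(11) = mex{1,4,3,1} = 0
G(12) = mex{3,1,0,2} = 4
G(13) = mex{0,3,4,2} = 1
G(14) = mex{4,0,1,3} = 2
G(15) = mex{1,4,3,0} = 2
G(16) = mex{2,1,0,4} = 3
G(17) = mex{2,2,4,1} = 0
G(18) = mex{3,2,1,3} = 0
G(19) = mex{0,3,2,0} = 1
G(20) = mex{0,0,2,4} = 1
G(21) = mex{1,0,3,1} = 2
G(22) = mex{1,1,0,2} = 3
G(23) = mex{2,1,0,2} = 3
G(24) = mex{3,2,1,3} = 0
G(25) = mex{3,3,1,0} = 2
G(26) = mex{0,3,2,0} = 1
G(27) = mex{2,0,3,1} = 4
G(28) = mex{1,2,3,1} = 0
G(29) = mex{4,1,0,2} = 3
G(30) = mex{0,4,2,3} = 1
G(31) = mex{3,0,1,3} = 2
G(32) = mex{1,3,4,0} = 2
G(33) = mex{2,1,0,2} = 3
G(34) = mex{2,2,3,1} = 0
G(35) = mex{3,2,1,4} = 0
G(36) = mex{0,3,2,0} = 1
G(37) = mex{0,0,2,3} = 1
G(38) = mex{1,0,3,1} = 2
G(39) = mex{1,1,0,2} = 3
G(40) = mex{2,1,0,2} = 3
G(41) = mex{3,2,1,3} = 0
G(42) = mex{3,3,1,0} = 2
G(43) = mex{0,3,2,0} = 1
G(44) = mex{2,0,3,1} = 4
G(45) = mex{1,2,3,1} = 0
G(46) = mex{4,1,0,2} = 3
G(47) = mex{0,4,2,3} = 1
G(48) = mex{3,0,1,3} = 2
From n = 13 onward G(n+17) = G(n); since this holds over max(S) = 8 consecutive positions the period is 17 (pre-period 13).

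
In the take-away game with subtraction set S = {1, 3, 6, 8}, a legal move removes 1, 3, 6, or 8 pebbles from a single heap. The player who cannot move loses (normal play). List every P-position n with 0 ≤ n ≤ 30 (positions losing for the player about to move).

G(0) = 0
G(1) = mex{0} = 1
G(2) = mex{1} = 0
G(3) = mex{0,0} = 1
G(4) = mex{1,1} = 0
G(5) = mex{0,0} = 1
G(6) = mex{1,1,0} = 2
G(7) = mex{2,0,1} = 3
G(8) = mex{3,1,0,0} = 2
G(9) = mex{2,2,1,1} = 0
G(10) = mex{0,3,0,0} = 1
G(11) = mex{1,2,1,1} = 0
G(12) = mex{0,0,2,0} = 1
G(13) = mex{1,1,3,1} = 0
G(14) = mex{0,0,2,2} = 1
G(15) = mex{1,1,0,3} = 2
G(16) = mex{2,0,1,2} = 3
G(17) = mex{3,1,0,0} = 2
G(18) = mex{2,2,1,1} = 0
G(19) = mex{0,3,0,0} = 1
G(20) = mex{1,2,1,1} = 0
G(21) = mex{0,0,2,0} = 1
G(22) = mex{1,1,3,1} = 0
G(23) = mex{0,0,2,2} = 1
G(24) = mex{1,1,0,3} = 2
G(25) = mex{2,0,1,2} = 3
G(26) = mex{3,1,0,0} = 2
G(27) = mex{2,2,1,1} = 0
G(28) = mex{0,3,0,0} = 1
G(29) = mex{1,2,1,1} = 0
G(30) = mex{0,0,2,0} = 1
P-positions are exactly the n with G(n) = 0.

0, 2, 4, 9, 11, 13, 18, 20, 22, 27, 29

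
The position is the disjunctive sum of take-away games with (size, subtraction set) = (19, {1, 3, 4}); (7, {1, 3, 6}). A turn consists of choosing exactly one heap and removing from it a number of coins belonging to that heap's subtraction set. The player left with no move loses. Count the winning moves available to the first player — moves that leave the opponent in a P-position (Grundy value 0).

0

Heap A, S = {1, 3, 4}:
n :  0  1  2  3  4  5  6  7  8  9 10 11 12 13 14 15 16 17 18 19
G :  0  1  0  1  2  3  2  0  1  0  1  2  3  2  0  1  0  1  2  3
G_A(19) = 3.
Heap B, S = {1, 3, 6}:
n : 0 1 2 3 4 5 6 7
G : 0 1 0 1 0 1 2 3
G_B(7) = 3.
Combined Grundy value = 3 ⊕ 3 = 0.
A winning move leaves total XOR = 0, i.e. changes one component's Grundy value g to g ⊕ X where X is the current total.
Heap A: target g' = 3⊕0 = 3, but every legal move changes the Grundy value (mex property), so 0 moves.
Heap B: target g' = 3⊕0 = 3, but every legal move changes the Grundy value (mex property), so 0 moves.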